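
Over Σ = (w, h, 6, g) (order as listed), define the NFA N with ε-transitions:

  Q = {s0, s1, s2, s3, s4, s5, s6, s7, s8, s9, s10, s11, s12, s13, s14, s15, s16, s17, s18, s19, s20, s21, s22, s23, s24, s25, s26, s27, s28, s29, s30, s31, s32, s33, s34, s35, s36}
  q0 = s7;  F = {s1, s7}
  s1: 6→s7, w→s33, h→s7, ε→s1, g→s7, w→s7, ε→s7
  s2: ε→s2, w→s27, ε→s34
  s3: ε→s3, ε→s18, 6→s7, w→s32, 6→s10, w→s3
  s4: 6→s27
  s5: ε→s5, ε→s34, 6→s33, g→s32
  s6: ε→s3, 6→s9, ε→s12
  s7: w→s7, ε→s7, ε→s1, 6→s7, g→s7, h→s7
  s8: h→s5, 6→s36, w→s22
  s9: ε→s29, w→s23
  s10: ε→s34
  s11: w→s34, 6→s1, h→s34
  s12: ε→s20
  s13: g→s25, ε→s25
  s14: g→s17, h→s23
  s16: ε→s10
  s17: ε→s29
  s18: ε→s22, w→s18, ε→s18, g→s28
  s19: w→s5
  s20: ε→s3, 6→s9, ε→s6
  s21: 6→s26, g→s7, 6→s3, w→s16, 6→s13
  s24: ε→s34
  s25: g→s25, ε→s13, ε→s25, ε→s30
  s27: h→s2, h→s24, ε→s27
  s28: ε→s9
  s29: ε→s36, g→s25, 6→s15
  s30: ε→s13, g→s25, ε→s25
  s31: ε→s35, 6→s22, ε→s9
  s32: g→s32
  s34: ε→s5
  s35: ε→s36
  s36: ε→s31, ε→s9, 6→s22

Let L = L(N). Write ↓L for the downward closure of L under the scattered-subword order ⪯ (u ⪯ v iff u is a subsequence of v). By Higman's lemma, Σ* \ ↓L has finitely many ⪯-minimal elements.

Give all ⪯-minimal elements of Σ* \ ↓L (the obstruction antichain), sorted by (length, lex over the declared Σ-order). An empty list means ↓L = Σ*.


min(Σ*\↓L) = [].

|Q|=37, |F|=2, |δ|=83 (37 ε).
min D↑ (1 st, q0=0, F={}): 0:w→0,h→0,6→0,g→0.
L(D↑) = ∅ ⇒ ↓L = Σ*.


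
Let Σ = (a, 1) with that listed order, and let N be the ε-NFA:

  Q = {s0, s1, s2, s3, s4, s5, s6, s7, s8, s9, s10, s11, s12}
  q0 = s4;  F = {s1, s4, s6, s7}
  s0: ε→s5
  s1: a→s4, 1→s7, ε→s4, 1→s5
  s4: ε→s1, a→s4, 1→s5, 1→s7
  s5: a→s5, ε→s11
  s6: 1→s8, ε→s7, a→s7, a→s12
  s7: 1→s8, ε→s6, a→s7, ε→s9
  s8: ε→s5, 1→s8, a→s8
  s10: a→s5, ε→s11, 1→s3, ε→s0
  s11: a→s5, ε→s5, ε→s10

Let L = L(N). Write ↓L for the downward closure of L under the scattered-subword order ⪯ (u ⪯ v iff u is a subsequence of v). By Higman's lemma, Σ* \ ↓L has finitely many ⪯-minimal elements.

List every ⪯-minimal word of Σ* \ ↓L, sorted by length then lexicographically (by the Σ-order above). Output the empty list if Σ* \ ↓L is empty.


|Q|=13, |F|=4, |δ|=29 (12 ε).
min D↑ (3 st, q0=0, F={2}): 0:a→0,1→1 1:a→1,1→2 2:a→2,1→2 [Hopcroft].
'11': run [12, 10, 6] end={s0,s10,s11,s3,s5,s8} rej; 2/2 deletions ∈↓L.
1 obstructions.

min(Σ*\↓L) = [11].


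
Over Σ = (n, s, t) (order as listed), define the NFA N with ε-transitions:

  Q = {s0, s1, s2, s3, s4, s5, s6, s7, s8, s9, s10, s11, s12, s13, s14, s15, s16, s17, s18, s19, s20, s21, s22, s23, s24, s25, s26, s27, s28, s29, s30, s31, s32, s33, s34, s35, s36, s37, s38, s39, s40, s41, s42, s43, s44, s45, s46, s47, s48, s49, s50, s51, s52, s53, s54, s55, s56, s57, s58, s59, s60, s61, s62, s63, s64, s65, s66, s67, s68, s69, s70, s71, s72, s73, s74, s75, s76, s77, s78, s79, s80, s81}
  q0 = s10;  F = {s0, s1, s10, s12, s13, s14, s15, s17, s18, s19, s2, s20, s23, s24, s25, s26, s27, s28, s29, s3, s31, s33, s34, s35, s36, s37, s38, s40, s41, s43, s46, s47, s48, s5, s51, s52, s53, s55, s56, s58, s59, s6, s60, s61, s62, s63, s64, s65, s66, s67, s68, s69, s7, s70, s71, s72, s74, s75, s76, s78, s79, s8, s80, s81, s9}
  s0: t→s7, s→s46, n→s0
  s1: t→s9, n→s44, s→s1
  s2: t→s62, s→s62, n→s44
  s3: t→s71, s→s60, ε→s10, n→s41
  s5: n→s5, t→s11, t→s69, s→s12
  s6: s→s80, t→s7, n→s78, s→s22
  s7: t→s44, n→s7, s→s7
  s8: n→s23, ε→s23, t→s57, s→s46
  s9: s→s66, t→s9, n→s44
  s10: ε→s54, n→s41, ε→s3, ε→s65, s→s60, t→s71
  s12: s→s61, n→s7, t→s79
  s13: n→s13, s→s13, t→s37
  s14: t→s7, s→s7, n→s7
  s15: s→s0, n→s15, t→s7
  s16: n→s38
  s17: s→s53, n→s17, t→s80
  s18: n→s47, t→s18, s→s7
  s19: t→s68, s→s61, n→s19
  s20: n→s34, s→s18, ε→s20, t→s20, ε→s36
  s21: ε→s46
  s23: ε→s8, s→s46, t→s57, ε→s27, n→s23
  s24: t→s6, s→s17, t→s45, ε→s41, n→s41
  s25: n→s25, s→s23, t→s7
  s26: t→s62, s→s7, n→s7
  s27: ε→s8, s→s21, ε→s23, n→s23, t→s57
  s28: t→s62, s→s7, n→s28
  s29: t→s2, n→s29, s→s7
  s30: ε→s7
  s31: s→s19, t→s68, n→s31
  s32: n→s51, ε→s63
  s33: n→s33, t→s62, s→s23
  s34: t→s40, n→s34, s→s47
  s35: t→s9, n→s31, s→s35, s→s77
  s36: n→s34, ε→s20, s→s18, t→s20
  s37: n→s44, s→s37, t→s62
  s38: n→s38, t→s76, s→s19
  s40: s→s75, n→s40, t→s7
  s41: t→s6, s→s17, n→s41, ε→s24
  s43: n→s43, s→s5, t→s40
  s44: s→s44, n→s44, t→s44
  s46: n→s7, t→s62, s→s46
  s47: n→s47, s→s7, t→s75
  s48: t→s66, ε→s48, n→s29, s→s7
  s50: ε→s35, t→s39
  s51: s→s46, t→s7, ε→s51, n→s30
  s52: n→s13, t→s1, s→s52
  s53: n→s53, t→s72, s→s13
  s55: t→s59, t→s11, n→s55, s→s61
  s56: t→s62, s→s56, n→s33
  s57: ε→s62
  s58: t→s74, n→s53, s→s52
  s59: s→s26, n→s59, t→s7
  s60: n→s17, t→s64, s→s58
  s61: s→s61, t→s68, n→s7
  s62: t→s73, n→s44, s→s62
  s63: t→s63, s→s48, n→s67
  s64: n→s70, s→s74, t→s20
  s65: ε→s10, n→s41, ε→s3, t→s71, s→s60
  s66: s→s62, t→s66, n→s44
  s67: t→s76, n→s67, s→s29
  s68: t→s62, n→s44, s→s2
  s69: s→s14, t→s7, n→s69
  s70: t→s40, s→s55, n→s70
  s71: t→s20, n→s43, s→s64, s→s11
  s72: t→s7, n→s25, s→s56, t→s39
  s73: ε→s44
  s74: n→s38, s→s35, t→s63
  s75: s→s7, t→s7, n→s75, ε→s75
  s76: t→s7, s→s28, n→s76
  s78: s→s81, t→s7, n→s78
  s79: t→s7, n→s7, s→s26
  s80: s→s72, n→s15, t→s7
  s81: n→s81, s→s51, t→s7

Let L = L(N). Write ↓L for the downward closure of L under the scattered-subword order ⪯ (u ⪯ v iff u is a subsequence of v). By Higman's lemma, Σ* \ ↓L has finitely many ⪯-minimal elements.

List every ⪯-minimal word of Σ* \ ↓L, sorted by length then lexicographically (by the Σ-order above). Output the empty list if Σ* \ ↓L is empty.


A = [nttt, ssstn, ttsst, tnssnt].

|Q|=82, |F|=65, |δ|=233 (25 ε).
min D↑ (60 st, q0=0, F={25}): 0:n→1,s→2,t→3 1:n→1,s→4,t→5 2:n→4,s→6,t→7 3:n→8,s→7,t→9 4:n→4,s→10,t→11 5:n→12,s→11,t→13 6:n→10,s→14,t→15 7:n→16,s→15,t→9 8:n→8,s→17,t→18 9:n→19,s→20,t→9 10:n→10,s→21,t→22 11:n→23,s→22,t→13 12:n→12,s→24,t→13 13:n→13,s→13,t→25 14:n→21,s→14,t→26 15:n→27,s→28,t→29 16:n→16,s→30,t→18 17:n→17,s→31,t→32 18:n→18,s→33,t→13 19:n→19,s→34,t→18 20:n→34,s→13,t→20 21:n→21,s→21,t→35 22:n→36,s→37,t→13 23:n→23,s→38,t→13 24:n→24,s→39,t→13 25:n→25,s→25,t→25 26:n→25,s→26,t→40 27:n→27,s→41,t→42 28:n→43,s→28,t→40 29:n→44,s→45,t→29 30:n→30,s→46,t→47 31:n→13,s→46,t→48 32:n→32,s→49,t→13 33:n→33,s→13,t→13 34:n→34,s→13,t→33 35:n→25,s→35,t→50 36:n→36,s→51,t→13 37:n→52,s→37,t→50 38:n→38,s→53,t→13 39:n→13,s→53,t→13 40:n→25,s→54,t→40 41:n→41,s→46,t→55 42:n→42,s→56,t→13 43:n→43,s→41,t→55 44:n→44,s→57,t→42 45:n→57,s→13,t→54 46:n→13,s→46,t→55 47:n→47,s→58,t→13 48:n→13,s→58,t→13 49:n→13,s→13,t→13 50:n→25,s→50,t→25 51:n→51,s→53,t→50 52:n→52,s→51,t→50 53:n→13,s→53,t→50 54:n→25,s→50,t→54 55:n→25,s→59,t→50 56:n→56,s→13,t→50 57:n→57,s→13,t→59 58:n→13,s→13,t→50 59:n→25,s→50,t→50.
'nttt': N↓-sim [76, 56, 38, 6, 2] end={s44,s73} ∉↓L; 4/4 deletions ∈↓L.
'ssstn': N↓-sim [76, 65, 51, 29, 10, 1] end={s44} ∉↓L; 5/5 single-dels accept.
'ttsst': |S_i|=[76, 64, 29, 14, 4, 2] end={s44,s73} rej; 5/5 del acc.
'tnssnt': run [76, 64, 43, 31, 15, 3, 1] end={s44} — reject; 6/6 single-dels accept.
4 words, ⪯-incomp.


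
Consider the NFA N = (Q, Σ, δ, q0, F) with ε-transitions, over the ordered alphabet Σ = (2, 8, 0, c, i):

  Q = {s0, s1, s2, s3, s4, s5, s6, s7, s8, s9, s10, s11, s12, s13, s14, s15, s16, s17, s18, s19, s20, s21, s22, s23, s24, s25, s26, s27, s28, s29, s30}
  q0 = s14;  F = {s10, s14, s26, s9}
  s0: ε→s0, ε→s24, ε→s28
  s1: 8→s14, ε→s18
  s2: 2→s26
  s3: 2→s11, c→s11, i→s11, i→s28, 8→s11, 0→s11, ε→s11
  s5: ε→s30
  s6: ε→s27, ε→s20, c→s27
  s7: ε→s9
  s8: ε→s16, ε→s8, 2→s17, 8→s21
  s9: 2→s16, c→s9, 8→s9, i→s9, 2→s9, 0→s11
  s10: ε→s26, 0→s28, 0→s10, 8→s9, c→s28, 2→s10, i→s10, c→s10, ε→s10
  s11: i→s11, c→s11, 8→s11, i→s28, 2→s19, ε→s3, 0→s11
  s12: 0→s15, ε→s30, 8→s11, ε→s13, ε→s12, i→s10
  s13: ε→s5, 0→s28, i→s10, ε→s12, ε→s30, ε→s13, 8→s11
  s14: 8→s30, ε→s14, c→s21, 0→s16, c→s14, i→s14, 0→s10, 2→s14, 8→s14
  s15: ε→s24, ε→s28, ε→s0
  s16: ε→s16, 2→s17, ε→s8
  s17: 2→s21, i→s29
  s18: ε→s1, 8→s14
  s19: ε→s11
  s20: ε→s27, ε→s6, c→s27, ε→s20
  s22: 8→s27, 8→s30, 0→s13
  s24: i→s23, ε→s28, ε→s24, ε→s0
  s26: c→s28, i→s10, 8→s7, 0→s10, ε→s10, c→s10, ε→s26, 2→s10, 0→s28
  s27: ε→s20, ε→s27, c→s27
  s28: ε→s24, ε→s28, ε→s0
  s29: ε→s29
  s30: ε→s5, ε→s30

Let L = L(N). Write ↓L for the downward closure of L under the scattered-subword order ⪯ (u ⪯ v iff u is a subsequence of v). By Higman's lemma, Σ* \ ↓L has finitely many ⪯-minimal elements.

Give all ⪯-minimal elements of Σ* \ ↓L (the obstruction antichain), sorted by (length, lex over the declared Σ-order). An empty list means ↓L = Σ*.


|Q|=31, |F|=4, |δ|=106 (45 ε).
min D↑ (4 st, q0=0, F={3}): 0:2→0,8→0,0→1,c→0,i→0 1:2→1,8→2,0→1,c→1,i→1 2:2→2,8→2,0→3,c→2,i→2 3:2→3,8→3,0→3,c→3,i→3 (ε-aug+det+¬).
'080': |S_i|=[19, 16, 14, 7] end={s0,s11,s19,s23,s24,s28,s3} — reject; 3/3 del acc.
1 obstructions.

min(Σ*\↓L) = [080].


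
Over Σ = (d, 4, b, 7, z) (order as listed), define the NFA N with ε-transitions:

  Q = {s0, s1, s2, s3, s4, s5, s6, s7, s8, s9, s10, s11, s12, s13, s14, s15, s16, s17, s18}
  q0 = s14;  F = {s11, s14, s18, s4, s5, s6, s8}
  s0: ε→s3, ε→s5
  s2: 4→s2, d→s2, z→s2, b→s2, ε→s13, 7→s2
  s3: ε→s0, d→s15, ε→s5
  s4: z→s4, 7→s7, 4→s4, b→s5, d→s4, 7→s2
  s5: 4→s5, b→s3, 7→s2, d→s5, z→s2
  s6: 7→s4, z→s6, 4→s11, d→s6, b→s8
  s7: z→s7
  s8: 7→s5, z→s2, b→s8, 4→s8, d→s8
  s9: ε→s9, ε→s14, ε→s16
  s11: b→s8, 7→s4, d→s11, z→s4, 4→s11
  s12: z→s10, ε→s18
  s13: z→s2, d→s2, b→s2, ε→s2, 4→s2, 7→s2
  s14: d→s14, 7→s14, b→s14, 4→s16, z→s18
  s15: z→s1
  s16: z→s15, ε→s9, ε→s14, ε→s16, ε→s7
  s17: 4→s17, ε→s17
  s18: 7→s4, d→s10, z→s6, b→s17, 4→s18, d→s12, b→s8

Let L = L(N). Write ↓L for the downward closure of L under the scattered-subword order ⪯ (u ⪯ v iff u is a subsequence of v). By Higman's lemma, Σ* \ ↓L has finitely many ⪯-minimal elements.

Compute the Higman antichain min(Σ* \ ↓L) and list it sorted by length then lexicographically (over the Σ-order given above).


A = [zbz, z77, zz4z7].

|Q|=19, |F|=7, |δ|=69 (15 ε).
min D↑ (8 st, q0=0, F={6}): 0:d→0,4→0,b→0,7→0,z→1 1:d→1,4→1,b→2,7→3,z→4 2:d→2,4→2,b→2,7→5,z→6 3:d→3,4→3,b→5,7→6,z→3 4:d→4,4→7,b→2,7→3,z→4 5:d→5,4→5,b→5,7→6,z→6 6:d→6,4→6,b→6,7→6,z→6 7:d→7,4→7,b→2,7→3,z→3.
'zbz': run [19, 16, 9, 3] end={s1,s13,s2} ∉↓L; 3/3 deletions ∈↓L.
'z77': run [19, 16, 9, 3] end={s13,s2,s7} rej; 3/3 deletions ∈↓L.
'zz4z7': run [19, 16, 13, 11, 9, 3] end={s13,s2,s7} rej; 5/5 single-dels accept.
3 minimals (antichain).


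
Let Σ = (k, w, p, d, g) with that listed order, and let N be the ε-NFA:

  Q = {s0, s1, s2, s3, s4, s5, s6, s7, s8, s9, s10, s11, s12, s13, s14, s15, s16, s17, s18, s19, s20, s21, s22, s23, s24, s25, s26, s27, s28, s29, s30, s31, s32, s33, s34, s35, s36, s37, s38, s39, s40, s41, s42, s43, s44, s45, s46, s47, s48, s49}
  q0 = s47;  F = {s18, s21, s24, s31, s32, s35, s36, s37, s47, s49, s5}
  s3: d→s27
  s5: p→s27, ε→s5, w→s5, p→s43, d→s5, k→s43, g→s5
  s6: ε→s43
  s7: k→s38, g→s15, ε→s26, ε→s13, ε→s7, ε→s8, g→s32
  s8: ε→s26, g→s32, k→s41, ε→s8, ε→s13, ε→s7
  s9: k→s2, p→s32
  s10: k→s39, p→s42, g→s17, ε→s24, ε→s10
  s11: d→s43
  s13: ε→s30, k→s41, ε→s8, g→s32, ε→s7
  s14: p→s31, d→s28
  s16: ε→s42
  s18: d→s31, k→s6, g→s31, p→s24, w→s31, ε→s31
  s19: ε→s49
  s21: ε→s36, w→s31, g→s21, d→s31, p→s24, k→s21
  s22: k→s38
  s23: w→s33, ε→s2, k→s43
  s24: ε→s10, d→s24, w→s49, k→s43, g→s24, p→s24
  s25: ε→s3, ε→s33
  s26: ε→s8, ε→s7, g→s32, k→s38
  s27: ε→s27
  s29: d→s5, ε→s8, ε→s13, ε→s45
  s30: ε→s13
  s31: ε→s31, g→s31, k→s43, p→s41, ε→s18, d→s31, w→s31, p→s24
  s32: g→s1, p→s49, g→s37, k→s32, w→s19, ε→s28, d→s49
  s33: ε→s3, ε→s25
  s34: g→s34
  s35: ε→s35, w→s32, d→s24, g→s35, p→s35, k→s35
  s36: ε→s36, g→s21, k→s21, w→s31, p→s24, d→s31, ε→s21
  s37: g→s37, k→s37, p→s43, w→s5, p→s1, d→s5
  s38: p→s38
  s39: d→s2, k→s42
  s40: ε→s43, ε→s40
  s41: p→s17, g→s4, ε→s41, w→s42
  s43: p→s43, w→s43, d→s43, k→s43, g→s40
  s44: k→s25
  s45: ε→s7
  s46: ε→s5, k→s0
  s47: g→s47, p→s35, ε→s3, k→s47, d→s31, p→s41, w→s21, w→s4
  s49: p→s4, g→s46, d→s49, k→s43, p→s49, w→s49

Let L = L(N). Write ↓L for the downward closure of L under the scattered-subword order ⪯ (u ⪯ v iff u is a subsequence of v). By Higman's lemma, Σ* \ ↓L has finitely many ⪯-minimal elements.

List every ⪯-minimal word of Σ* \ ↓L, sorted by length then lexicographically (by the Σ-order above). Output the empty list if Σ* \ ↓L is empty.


A = [dk, wwk, wpk, pwgp].

|Q|=50, |F|=11, |δ|=142 (44 ε).
min D↑ (10 st, q0=0, F={6}): 0:k→0,w→1,p→2,d→3,g→0 1:k→1,w→3,p→4,d→3,g→1 2:k→2,w→5,p→2,d→4,g→2 3:k→6,w→3,p→4,d→3,g→3 4:k→6,w→7,p→4,d→4,g→4 5:k→5,w→7,p→7,d→7,g→8 6:k→6,w→6,p→6,d→6,g→6 7:k→6,w→7,p→7,d→7,g→9 8:k→8,w→9,p→6,d→9,g→8 9:k→6,w→9,p→6,d→9,g→9.
'dk': |S_i|=[28, 18, 7] end={s0,s2,s39,s40,s42,s43,s6} rej; 2/2 del acc.
'wwk': run [28, 25, 19, 7] end={s0,s2,s39,s40,s42,s43,s6} rej; 3/3 del acc.
'wpk': |S_i|=[28, 25, 16, 6] end={s0,s2,s39,s40,s42,s43} rej; 3/3 single-dels accept.
'pwgp': run [28, 21, 14, 8, 4] end={s1,s27,s40,s43} ∉↓L; 4/4 single-dels accept.
4 minimals (antichain).


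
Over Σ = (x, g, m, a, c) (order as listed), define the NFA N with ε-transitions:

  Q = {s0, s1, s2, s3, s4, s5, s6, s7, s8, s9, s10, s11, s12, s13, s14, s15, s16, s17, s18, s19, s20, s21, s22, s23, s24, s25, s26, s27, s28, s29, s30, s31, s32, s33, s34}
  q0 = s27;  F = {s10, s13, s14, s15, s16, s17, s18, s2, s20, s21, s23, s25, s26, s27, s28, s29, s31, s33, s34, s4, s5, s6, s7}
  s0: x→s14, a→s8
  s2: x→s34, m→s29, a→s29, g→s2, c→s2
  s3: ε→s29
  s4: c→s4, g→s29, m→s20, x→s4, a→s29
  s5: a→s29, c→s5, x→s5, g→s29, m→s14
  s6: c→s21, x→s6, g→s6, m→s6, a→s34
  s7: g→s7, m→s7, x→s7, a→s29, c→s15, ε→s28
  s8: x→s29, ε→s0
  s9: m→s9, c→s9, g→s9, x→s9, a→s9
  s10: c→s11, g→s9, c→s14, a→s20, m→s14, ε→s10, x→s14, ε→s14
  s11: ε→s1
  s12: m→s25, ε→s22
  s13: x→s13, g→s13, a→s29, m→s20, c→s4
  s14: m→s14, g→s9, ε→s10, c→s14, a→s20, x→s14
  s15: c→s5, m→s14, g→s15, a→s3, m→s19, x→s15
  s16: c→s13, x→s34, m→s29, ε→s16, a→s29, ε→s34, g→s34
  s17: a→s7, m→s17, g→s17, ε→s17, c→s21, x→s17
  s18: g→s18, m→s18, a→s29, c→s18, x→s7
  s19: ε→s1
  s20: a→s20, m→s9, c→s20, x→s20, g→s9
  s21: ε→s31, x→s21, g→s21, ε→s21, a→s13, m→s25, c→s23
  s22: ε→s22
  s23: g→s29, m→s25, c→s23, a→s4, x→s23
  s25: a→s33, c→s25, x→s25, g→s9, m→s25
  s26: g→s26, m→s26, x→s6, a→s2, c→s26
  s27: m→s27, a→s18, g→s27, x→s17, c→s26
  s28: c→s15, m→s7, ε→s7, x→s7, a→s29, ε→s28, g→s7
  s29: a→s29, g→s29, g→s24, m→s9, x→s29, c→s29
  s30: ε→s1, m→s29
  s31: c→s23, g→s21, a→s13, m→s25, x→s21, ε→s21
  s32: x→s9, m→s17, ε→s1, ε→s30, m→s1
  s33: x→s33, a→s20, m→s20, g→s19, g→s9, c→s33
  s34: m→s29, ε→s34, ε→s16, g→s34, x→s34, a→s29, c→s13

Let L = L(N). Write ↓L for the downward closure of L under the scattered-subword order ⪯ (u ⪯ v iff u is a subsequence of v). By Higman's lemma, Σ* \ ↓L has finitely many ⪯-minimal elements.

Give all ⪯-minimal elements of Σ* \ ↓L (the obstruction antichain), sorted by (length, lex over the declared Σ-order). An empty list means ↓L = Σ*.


|Q|=35, |F|=23, |δ|=155 (23 ε).
min D↑ (20 st, q0=0, F={13}): 0:x→1,g→0,m→0,a→2,c→3 1:x→1,g→1,m→1,a→4,c→5 2:x→4,g→2,m→2,a→6,c→2 3:x→7,g→3,m→3,a→8,c→3 4:x→4,g→4,m→4,a→6,c→9 5:x→5,g→5,m→10,a→11,c→12 6:x→6,g→6,m→13,a→6,c→6 7:x→7,g→7,m→7,a→14,c→5 8:x→14,g→8,m→6,a→6,c→8 9:x→9,g→9,m→15,a→6,c→16 10:x→10,g→13,m→10,a→17,c→10 11:x→11,g→11,m→18,a→6,c→19 12:x→12,g→6,m→10,a→19,c→12 13:x→13,g→13,m→13,a→13,c→13 14:x→14,g→14,m→6,a→6,c→11 15:x→15,g→13,m→15,a→18,c→15 16:x→16,g→6,m→15,a→6,c→16 17:x→17,g→13,m→18,a→18,c→17 18:x→18,g→13,m→13,a→18,c→18 19:x→19,g→6,m→18,a→6,c→19 [Hopcroft].
'aam': run [29, 21, 5, 1] end={s9} ∉↓L; 3/3 single-dels accept.
'xcmg': run [29, 25, 19, 9, 3] end={s1,s19,s9} — reject; 4/4 del acc.
'camm': |S_i|=[29, 27, 13, 4, 1] end={s9} — reject; 4/4 del acc.
'xccgm': |S_i|=[29, 25, 19, 14, 5, 1] end={s9} rej; 5/5 single-dels accept.
4 minimals (antichain).

A = [aam, xcmg, camm, xccgm].


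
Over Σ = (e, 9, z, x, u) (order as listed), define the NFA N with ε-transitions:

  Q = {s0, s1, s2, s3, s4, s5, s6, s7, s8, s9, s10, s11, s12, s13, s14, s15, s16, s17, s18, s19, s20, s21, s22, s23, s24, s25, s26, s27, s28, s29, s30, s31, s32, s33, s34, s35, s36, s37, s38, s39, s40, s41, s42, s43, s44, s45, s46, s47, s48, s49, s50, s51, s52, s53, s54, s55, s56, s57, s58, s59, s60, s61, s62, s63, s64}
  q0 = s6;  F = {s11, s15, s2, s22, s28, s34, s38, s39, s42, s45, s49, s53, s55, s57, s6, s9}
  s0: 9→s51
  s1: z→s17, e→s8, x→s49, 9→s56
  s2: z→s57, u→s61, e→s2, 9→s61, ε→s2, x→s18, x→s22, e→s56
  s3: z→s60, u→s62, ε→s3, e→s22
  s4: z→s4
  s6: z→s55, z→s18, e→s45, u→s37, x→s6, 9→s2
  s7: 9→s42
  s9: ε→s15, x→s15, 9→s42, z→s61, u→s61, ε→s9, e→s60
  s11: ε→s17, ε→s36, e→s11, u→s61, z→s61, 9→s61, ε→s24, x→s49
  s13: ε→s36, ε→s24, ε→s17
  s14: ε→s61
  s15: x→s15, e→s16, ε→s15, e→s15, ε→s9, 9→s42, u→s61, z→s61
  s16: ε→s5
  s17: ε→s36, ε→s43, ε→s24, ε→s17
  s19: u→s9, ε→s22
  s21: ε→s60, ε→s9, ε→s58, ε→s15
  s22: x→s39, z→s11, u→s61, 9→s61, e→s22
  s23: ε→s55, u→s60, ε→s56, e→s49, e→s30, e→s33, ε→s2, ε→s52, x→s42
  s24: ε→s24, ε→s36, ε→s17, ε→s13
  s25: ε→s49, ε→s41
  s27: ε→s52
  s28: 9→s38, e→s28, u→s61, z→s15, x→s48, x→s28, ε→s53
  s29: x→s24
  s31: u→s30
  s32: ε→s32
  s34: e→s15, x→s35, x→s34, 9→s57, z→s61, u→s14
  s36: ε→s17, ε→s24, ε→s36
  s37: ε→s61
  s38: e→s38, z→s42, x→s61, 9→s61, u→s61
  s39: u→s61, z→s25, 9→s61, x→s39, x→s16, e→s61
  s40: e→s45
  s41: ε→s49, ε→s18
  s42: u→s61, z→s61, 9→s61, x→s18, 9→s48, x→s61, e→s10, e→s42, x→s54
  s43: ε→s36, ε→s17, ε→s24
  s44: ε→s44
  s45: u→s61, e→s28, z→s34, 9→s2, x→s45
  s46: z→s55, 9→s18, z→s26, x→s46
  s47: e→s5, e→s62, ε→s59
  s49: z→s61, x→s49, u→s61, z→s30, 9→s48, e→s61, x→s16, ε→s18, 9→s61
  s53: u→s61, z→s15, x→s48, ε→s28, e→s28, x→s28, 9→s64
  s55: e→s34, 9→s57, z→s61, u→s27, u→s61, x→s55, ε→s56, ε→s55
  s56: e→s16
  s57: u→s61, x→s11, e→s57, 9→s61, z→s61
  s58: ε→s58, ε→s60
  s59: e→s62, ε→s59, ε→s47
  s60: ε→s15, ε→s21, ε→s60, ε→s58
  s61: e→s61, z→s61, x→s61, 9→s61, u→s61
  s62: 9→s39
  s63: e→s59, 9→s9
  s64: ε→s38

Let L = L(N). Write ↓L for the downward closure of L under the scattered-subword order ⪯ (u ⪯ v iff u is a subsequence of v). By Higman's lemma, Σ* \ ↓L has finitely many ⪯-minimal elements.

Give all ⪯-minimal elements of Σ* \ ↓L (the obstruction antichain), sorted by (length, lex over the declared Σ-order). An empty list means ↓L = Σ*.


min(Σ*\↓L) = [u, 99, zz, ee9x, 9xxe].

|Q|=65, |F|=16, |δ|=191 (60 ε).
min D↑ (15 st, q0=0, F={4}): 0:e→1,9→2,z→3,x→0,u→4 1:e→5,9→2,z→6,x→1,u→4 2:e→2,9→4,z→7,x→8,u→4 3:e→6,9→7,z→4,x→3,u→4 4:e→4,9→4,z→4,x→4,u→4 5:e→5,9→9,z→10,x→5,u→4 6:e→10,9→7,z→4,x→6,u→4 7:e→7,9→4,z→4,x→11,u→4 8:e→8,9→4,z→11,x→12,u→4 9:e→9,9→4,z→13,x→4,u→4 10:e→10,9→13,z→4,x→10,u→4 11:e→11,9→4,z→4,x→14,u→4 12:e→4,9→4,z→14,x→12,u→4 13:e→13,9→4,z→4,x→4,u→4 14:e→4,9→4,z→4,x→14,u→4.
'u': N↓-sim [41, 5] end={s14,s27,s37,s52,s61} — reject; 1/1 single-dels accept.
'99': run [41, 25, 2] end={s48,s61} ∉↓L; 2/2 del acc.
'zz': N↓-sim [41, 31, 2] end={s30,s61} ∉↓L; 2/2 single-dels accept.
'ee9x': N↓-sim [41, 36, 32, 8, 3] end={s18,s54,s61} ∉↓L; 4/4 del acc.
'9xxe': |S_i|=[41, 25, 18, 10, 1] end={s61} rej; 4/4 deletions ∈↓L.
5 obstructions.


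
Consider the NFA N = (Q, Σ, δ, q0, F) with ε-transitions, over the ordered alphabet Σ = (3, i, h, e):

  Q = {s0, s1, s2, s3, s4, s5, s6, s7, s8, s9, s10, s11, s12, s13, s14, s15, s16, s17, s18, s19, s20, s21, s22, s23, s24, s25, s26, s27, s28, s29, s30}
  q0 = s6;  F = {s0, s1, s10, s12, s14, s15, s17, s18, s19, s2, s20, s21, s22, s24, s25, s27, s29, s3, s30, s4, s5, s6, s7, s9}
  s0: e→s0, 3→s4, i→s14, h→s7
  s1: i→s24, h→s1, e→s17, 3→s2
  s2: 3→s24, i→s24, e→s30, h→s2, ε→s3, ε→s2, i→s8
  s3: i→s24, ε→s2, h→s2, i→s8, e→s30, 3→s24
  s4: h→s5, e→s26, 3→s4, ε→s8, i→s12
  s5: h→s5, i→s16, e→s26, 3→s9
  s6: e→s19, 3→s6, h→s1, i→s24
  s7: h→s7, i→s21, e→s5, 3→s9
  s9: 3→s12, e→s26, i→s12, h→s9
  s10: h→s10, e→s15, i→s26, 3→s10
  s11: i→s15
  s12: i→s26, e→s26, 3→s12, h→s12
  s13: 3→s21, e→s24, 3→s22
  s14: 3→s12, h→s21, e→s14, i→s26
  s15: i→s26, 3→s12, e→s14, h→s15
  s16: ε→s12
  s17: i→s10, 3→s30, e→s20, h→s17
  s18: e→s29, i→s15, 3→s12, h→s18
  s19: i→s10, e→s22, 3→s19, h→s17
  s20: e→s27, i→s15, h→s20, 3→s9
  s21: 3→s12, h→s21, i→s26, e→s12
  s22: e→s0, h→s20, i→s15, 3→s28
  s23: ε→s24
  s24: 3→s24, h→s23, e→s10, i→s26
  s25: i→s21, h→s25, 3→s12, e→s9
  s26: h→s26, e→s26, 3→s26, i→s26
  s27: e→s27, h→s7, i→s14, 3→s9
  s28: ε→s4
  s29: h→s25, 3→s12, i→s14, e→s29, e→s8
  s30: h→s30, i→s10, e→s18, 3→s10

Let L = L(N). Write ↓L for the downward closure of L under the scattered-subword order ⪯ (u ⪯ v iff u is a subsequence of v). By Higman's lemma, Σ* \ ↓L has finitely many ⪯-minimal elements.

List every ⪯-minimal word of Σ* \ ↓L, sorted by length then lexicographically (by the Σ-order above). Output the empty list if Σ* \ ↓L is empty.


min(Σ*\↓L) = [ii, h33i, ee3e, eeehee].

|Q|=31, |F|=24, |δ|=114 (7 ε).
min D↑ (24 st, q0=0, F={4}): 0:3→0,i→1,h→2,e→3 1:3→1,i→4,h→1,e→5 2:3→6,i→1,h→2,e→7 3:3→3,i→5,h→7,e→8 4:3→4,i→4,h→4,e→4 5:3→5,i→4,h→5,e→9 6:3→1,i→1,h→6,e→10 7:3→10,i→5,h→7,e→11 8:3→12,i→9,h→11,e→13 9:3→14,i→4,h→9,e→15 10:3→5,i→5,h→10,e→16 11:3→17,i→9,h→11,e→18 12:3→12,i→14,h→19,e→4 13:3→12,i→15,h→20,e→13 14:3→14,i→4,h→14,e→4 15:3→14,i→4,h→21,e→15 16:3→14,i→9,h→16,e→22 17:3→14,i→14,h→17,e→4 18:3→17,i→15,h→20,e→18 19:3→17,i→14,h→19,e→4 20:3→17,i→21,h→20,e→19 21:3→14,i→4,h→21,e→14 22:3→14,i→15,h→23,e→22 23:3→14,i→21,h→23,e→17 (ε-aug+det+¬).
'ii': run [29, 10, 1] end={s26} ∉↓L; 2/2 del acc.
'h33i': |S_i|=[29, 23, 16, 8, 1] end={s26} ∉↓L; 4/4 single-dels accept.
'ee3e': |S_i|=[29, 23, 19, 8, 1] end={s26} — reject; 4/4 deletions ∈↓L.
'eeehee': |S_i|=[29, 23, 19, 14, 8, 5, 1] end={s26} — reject; 6/6 deletions ∈↓L.
4 words, ⪯-incomp.


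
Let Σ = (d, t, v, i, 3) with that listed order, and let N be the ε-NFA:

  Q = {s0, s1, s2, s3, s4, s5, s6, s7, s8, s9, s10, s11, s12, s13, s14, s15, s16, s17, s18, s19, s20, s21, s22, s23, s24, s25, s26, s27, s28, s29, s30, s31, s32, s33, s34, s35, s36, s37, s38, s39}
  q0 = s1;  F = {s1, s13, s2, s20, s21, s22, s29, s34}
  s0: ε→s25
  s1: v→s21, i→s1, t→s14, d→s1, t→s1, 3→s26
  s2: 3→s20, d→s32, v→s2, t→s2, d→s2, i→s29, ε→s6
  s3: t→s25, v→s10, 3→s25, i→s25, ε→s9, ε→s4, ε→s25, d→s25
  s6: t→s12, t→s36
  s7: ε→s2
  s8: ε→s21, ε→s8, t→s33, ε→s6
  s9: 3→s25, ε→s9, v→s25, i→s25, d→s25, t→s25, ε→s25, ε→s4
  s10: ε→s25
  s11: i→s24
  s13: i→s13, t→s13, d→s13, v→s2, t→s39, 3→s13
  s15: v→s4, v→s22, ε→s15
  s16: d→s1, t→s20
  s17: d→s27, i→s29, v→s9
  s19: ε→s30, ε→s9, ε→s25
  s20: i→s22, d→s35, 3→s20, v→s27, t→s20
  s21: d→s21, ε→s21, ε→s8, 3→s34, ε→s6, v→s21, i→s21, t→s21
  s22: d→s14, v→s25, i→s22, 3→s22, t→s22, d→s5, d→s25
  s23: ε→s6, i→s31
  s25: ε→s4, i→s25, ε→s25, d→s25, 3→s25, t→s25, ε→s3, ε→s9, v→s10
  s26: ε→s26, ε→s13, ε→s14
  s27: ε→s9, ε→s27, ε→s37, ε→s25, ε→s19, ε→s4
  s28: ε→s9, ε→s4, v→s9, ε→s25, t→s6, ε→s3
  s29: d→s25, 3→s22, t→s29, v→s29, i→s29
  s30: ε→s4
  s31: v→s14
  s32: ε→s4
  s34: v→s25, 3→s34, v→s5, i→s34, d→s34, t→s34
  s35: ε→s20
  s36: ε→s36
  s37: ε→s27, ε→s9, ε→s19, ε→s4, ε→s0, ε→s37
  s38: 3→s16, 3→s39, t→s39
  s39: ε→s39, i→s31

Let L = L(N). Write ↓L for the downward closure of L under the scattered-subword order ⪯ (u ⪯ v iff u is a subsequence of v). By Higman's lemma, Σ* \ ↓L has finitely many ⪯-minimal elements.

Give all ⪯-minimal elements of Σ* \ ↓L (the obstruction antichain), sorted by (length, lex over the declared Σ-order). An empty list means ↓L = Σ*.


|Q|=40, |F|=8, |δ|=129 (49 ε).
min D↑ (9 st, q0=0, F={5}): 0:d→0,t→0,v→1,i→0,3→2 1:d→1,t→1,v→1,i→1,3→3 2:d→2,t→2,v→4,i→2,3→2 3:d→3,t→3,v→5,i→3,3→3 4:d→4,t→4,v→4,i→6,3→7 5:d→5,t→5,v→5,i→5,3→5 6:d→5,t→6,v→6,i→6,3→8 7:d→7,t→7,v→5,i→8,3→7 8:d→5,t→8,v→5,i→8,3→8 [Hopcroft].
'v3v': N↓-sim [30, 25, 16, 11] end={s0,s10,s19,s25,s27,s3,s30,s37,s4,s5,s9} rej; 3/3 single-dels accept.
'3vid': |S_i|=[30, 26, 21, 9, 7] end={s10,s14,s25,s3,s4,s5,s9} rej; 4/4 deletions ∈↓L.
2 obstructions.

min(Σ*\↓L) = [v3v, 3vid].


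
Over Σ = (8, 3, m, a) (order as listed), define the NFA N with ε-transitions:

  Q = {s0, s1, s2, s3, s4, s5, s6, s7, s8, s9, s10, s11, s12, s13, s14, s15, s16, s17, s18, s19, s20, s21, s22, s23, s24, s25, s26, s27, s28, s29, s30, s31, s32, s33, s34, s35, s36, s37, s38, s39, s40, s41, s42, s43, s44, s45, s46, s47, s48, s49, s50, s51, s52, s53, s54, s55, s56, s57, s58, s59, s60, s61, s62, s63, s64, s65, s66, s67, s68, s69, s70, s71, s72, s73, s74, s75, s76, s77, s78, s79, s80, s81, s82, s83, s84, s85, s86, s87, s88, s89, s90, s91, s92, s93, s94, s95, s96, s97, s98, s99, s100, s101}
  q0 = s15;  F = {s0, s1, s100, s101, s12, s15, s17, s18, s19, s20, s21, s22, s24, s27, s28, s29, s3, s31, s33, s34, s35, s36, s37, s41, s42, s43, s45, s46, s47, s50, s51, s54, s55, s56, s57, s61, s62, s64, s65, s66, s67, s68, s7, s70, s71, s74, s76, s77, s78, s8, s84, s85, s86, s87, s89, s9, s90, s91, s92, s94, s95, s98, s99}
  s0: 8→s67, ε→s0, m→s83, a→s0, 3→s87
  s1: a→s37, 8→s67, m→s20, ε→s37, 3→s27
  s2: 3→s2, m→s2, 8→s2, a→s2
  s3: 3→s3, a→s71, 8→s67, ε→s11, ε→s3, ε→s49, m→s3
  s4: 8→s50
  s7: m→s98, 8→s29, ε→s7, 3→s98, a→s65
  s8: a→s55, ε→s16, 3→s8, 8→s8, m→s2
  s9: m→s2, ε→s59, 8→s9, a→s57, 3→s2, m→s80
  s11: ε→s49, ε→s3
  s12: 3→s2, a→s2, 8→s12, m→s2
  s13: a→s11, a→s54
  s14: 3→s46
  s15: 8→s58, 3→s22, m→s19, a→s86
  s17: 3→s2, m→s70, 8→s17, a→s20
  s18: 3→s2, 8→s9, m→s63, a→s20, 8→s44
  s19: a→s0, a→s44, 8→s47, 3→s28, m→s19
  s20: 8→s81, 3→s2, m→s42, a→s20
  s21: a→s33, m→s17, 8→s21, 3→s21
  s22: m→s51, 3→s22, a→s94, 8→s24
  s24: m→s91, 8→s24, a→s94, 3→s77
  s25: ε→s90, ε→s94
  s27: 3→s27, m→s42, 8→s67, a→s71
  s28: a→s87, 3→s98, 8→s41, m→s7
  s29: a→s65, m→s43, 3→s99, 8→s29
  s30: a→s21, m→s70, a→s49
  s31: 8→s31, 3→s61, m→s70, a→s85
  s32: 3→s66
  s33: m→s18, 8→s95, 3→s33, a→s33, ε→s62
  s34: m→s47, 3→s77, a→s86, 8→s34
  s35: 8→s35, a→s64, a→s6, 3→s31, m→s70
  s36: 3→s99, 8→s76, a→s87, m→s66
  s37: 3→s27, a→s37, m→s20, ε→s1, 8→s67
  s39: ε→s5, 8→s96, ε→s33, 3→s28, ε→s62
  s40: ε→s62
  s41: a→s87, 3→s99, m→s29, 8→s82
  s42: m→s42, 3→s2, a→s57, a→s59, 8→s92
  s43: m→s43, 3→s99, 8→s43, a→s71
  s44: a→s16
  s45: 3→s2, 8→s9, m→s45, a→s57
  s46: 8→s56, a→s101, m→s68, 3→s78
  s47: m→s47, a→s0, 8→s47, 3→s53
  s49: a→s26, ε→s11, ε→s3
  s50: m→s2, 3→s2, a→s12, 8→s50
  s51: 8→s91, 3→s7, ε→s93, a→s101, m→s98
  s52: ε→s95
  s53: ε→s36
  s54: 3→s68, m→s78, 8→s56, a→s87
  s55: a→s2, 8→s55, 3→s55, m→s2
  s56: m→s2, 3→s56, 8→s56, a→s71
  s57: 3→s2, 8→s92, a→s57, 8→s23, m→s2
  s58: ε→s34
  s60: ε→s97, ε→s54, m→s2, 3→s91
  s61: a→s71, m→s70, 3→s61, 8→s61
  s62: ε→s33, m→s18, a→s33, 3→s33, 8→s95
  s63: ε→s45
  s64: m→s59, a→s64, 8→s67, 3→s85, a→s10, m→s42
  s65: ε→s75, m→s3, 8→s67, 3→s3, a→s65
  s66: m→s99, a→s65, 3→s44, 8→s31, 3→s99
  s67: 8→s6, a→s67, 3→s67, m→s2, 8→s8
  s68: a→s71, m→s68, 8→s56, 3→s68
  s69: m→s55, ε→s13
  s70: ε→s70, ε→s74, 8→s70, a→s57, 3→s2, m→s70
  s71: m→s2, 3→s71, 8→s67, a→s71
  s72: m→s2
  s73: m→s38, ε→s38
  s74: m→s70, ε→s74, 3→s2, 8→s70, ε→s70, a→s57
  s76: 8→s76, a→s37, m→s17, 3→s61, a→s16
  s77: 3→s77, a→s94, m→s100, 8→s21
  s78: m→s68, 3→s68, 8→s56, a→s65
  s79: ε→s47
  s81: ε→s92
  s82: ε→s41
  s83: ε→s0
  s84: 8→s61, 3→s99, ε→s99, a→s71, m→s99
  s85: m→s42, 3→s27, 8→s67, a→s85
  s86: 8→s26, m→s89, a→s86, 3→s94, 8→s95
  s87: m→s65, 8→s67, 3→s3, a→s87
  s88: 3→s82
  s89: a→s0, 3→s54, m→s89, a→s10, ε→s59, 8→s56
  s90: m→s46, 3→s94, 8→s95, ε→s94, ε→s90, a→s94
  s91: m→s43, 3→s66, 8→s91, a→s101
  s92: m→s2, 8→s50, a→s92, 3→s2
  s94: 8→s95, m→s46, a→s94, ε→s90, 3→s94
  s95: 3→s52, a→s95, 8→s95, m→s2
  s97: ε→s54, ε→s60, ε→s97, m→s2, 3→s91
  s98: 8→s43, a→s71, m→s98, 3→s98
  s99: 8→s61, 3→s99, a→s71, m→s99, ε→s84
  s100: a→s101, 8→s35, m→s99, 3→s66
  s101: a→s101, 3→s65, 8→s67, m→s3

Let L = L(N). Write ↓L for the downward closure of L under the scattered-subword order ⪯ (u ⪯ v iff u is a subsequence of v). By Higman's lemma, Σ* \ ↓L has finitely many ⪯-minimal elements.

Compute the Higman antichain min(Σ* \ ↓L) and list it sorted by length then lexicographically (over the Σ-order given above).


|Q|=102, |F|=63, |δ|=337 (48 ε).
min D↑ (59 st, q0=0, F={25}): 0:8→1,3→2,m→3,a→4 1:8→1,3→5,m→6,a→4 2:8→7,3→2,m→8,a→9 3:8→6,3→10,m→3,a→11 4:8→12,3→9,m→13,a→4 5:8→14,3→5,m→15,a→9 6:8→6,3→16,m→6,a→11 7:8→7,3→5,m→17,a→9 8:8→17,3→18,m→19,a→20 9:8→12,3→9,m→21,a→9 10:8→22,3→19,m→18,a→23 11:8→24,3→23,m→11,a→11 12:8→12,3→12,m→25,a→12 13:8→26,3→27,m→13,a→11 14:8→14,3→14,m→28,a→29 15:8→30,3→31,m→32,a→20 16:8→33,3→32,m→31,a→23 17:8→17,3→31,m→34,a→20 18:8→35,3→19,m→19,a→36 19:8→34,3→19,m→19,a→37 20:8→24,3→36,m→38,a→20 21:8→26,3→39,m→40,a→20 22:8→22,3→32,m→35,a→23 23:8→24,3→38,m→36,a→23 24:8→41,3→24,m→25,a→24 25:8→25,3→25,m→25,a→25 26:8→26,3→26,m→25,a→37 27:8→26,3→40,m→39,a→23 28:8→28,3→25,m→42,a→43 29:8→12,3→29,m→44,a→29 30:8→30,3→45,m→42,a→46 31:8→45,3→32,m→32,a→36 32:8→47,3→32,m→32,a→37 33:8→33,3→47,m→28,a→48 34:8→34,3→32,m→34,a→37 35:8→35,3→32,m→34,a→36 36:8→24,3→38,m→38,a→36 37:8→24,3→37,m→25,a→37 38:8→24,3→38,m→38,a→37 39:8→26,3→40,m→40,a→36 40:8→26,3→40,m→40,a→37 41:8→41,3→41,m→25,a→49 42:8→42,3→25,m→42,a→50 43:8→51,3→25,m→52,a→43 44:8→53,3→25,m→54,a→43 45:8→45,3→47,m→42,a→55 46:8→24,3→55,m→52,a→46 47:8→47,3→47,m→42,a→37 48:8→24,3→56,m→43,a→48 49:8→49,3→49,m→25,a→25 50:8→51,3→25,m→25,a→50 51:8→57,3→25,m→25,a→51 52:8→51,3→25,m→52,a→50 53:8→53,3→25,m→25,a→50 54:8→53,3→25,m→54,a→50 55:8→24,3→56,m→52,a→55 56:8→24,3→56,m→52,a→37 57:8→57,3→25,m→25,a→58 58:8→58,3→25,m→25,a→25 (ε-aug+det+¬).
'a8m': N↓-sim [83, 51, 21, 2] end={s2,s80} — reject; 3/3 del acc.
'838m3': |S_i|=[83, 75, 62, 41, 20, 1] end={s2} rej; 5/5 single-dels accept.
'3mmam': |S_i|=[83, 74, 54, 31, 14, 1] end={s2} ∉↓L; 5/5 deletions ∈↓L.
'm33am': |S_i|=[83, 69, 50, 29, 14, 1] end={s2} — reject; 5/5 del acc.
'ma88aa': N↓-sim [83, 69, 33, 11, 7, 3, 1] end={s2} rej; 6/6 single-dels accept.
5 minimals (antichain).

min(Σ*\↓L) = [a8m, 838m3, 3mmam, m33am, ma88aa].


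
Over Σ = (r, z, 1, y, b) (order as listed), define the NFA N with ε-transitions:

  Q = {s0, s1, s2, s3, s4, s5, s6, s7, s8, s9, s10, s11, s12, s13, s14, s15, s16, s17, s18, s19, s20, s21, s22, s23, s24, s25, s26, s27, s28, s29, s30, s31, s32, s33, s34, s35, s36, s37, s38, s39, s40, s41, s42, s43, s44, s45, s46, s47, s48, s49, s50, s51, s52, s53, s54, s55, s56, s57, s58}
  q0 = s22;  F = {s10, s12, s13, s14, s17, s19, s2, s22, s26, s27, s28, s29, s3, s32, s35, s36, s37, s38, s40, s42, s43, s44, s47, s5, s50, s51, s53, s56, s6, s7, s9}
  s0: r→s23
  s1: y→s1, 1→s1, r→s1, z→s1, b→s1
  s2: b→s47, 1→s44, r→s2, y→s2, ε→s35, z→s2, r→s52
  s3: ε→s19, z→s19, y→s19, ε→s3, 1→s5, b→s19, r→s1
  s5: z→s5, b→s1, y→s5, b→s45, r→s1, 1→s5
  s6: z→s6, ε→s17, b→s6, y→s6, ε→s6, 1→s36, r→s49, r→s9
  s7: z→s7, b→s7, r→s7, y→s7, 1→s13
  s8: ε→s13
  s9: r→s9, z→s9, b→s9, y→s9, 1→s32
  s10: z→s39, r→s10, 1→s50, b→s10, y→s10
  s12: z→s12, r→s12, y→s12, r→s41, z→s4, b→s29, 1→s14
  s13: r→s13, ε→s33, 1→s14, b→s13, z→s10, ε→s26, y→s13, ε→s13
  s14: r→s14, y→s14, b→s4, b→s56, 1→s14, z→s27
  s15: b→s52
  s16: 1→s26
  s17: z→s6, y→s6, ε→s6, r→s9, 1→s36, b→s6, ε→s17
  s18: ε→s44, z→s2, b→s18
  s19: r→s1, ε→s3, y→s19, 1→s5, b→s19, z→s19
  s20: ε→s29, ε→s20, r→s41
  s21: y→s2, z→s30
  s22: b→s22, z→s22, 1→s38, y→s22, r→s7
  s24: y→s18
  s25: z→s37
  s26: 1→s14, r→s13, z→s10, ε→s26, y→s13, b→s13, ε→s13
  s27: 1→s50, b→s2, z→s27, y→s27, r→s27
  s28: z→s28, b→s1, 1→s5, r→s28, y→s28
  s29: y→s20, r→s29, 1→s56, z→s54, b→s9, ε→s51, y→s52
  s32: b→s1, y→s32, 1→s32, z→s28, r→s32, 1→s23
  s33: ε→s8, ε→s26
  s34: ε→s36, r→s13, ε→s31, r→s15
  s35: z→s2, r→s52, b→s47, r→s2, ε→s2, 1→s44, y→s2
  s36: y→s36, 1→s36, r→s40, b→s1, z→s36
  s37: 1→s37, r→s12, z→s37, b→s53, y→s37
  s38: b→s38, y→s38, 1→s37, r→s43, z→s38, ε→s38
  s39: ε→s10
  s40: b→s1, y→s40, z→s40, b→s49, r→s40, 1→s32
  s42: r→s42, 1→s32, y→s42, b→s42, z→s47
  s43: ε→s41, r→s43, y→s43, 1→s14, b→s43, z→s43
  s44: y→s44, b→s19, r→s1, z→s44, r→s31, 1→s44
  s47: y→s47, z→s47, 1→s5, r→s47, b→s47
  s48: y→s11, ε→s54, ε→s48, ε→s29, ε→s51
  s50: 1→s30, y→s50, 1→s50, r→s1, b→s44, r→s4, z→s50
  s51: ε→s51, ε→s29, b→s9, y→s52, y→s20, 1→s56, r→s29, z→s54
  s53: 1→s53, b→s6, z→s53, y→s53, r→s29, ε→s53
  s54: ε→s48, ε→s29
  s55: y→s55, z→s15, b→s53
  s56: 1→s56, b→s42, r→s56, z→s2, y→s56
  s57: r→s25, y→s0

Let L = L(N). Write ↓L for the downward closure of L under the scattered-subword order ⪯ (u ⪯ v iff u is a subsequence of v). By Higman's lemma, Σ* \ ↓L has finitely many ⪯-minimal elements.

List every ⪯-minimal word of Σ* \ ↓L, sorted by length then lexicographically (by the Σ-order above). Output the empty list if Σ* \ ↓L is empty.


min(Σ*\↓L) = [r1z1r, 11bb1b].

|Q|=59, |F|=31, |δ|=227 (35 ε).
min D↑ (27 st, q0=0, F={15}): 0:r→1,z→0,1→2,y→0,b→0 1:r→1,z→1,1→3,y→1,b→1 2:r→4,z→2,1→5,y→2,b→2 3:r→3,z→6,1→7,y→3,b→3 4:r→4,z→4,1→7,y→4,b→4 5:r→8,z→5,1→5,y→5,b→9 6:r→6,z→6,1→10,y→6,b→6 7:r→7,z→11,1→7,y→7,b→12 8:r→8,z→8,1→7,y→8,b→13 9:r→13,z→9,1→9,y→9,b→14 10:r→15,z→10,1→10,y→10,b→16 11:r→11,z→11,1→10,y→11,b→17 12:r→12,z→17,1→12,y→12,b→18 13:r→13,z→13,1→12,y→13,b→19 14:r→19,z→14,1→20,y→14,b→14 15:r→15,z→15,1→15,y→15,b→15 16:r→15,z→16,1→16,y→16,b→21 17:r→17,z→17,1→16,y→17,b→22 18:r→18,z→22,1→23,y→18,b→18 19:r→19,z→19,1→23,y→19,b→19 20:r→24,z→20,1→20,y→20,b→15 21:r→15,z→21,1→25,y→21,b→21 22:r→22,z→22,1→25,y→22,b→22 23:r→23,z→26,1→23,y→23,b→15 24:r→24,z→24,1→23,y→24,b→15 25:r→15,z→25,1→25,y→25,b→15 26:r→26,z→26,1→25,y→26,b→15 (ε-aug+det+¬).
'r1z1r': run [47, 40, 27, 18, 10, 3] end={s1,s31,s4} rej; 5/5 del acc.
'11bb1b': N↓-sim [47, 45, 37, 31, 16, 9, 3] end={s1,s45,s49} rej; 6/6 del acc.
2 words, ⪯-incomp.


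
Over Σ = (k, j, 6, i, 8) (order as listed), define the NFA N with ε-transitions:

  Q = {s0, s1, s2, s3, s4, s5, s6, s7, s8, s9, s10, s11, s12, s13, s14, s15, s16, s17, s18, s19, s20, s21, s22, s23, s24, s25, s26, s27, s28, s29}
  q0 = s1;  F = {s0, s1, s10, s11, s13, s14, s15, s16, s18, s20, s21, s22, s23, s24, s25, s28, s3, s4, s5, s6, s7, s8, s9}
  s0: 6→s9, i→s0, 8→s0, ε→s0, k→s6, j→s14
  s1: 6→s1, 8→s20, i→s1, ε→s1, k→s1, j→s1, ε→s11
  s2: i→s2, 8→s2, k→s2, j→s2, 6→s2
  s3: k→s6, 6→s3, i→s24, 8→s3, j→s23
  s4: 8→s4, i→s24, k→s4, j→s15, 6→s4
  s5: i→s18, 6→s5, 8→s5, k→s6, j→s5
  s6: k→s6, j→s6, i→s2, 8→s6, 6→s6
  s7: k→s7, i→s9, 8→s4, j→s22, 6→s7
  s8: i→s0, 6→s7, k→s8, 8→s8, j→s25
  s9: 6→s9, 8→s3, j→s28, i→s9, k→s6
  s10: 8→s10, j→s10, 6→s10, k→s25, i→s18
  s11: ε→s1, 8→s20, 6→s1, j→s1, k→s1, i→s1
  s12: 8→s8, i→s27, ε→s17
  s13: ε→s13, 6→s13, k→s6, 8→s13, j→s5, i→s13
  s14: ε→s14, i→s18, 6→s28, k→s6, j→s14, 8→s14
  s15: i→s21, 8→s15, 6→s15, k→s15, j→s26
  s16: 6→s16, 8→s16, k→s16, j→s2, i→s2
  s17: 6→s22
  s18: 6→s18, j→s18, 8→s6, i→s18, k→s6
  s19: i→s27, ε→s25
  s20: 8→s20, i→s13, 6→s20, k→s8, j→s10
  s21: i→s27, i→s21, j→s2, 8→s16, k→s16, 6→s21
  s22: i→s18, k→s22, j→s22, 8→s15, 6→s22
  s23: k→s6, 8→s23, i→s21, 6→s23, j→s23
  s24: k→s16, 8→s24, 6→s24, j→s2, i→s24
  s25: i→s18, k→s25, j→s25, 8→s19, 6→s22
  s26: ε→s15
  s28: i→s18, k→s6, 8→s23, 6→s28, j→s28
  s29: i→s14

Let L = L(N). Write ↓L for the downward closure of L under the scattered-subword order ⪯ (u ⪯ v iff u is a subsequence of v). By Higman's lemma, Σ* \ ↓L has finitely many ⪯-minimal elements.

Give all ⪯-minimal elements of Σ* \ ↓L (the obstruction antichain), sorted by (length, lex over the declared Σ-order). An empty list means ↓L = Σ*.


A = [8iki, 8ji8i, 8k68ij].

|Q|=30, |F|=23, |δ|=135 (9 ε).
min D↑ (23 st, q0=0, F={15}): 0:k→0,j→0,6→0,i→0,8→1 1:k→2,j→3,6→1,i→4,8→1 2:k→2,j→5,6→6,i→7,8→2 3:k→5,j→3,6→3,i→8,8→3 4:k→9,j→10,6→4,i→4,8→4 5:k→5,j→5,6→11,i→8,8→5 6:k→6,j→11,6→6,i→12,8→13 7:k→9,j→14,6→12,i→7,8→7 8:k→9,j→8,6→8,i→8,8→9 9:k→9,j→9,6→9,i→15,8→9 10:k→9,j→10,6→10,i→8,8→10 11:k→11,j→11,6→11,i→8,8→16 12:k→9,j→17,6→12,i→12,8→18 13:k→13,j→16,6→13,i→19,8→13 14:k→9,j→14,6→17,i→8,8→14 15:k→15,j→15,6→15,i→15,8→15 16:k→16,j→16,6→16,i→20,8→16 17:k→9,j→17,6→17,i→8,8→21 18:k→9,j→21,6→18,i→19,8→18 19:k→22,j→15,6→19,i→19,8→19 20:k→22,j→15,6→20,i→20,8→22 21:k→9,j→21,6→21,i→20,8→21 22:k→22,j→15,6→22,i→15,8→22 (ε-aug+det+¬).
'8iki': N↓-sim [27, 25, 15, 3, 1] end={s2} — reject; 4/4 del acc.
'8ji8i': |S_i|=[27, 25, 16, 6, 3, 1] end={s2} rej; 5/5 single-dels accept.
'8k68ij': run [27, 25, 21, 16, 11, 5, 1] end={s2} ∉↓L; 6/6 single-dels accept.
3 minimals (antichain).
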